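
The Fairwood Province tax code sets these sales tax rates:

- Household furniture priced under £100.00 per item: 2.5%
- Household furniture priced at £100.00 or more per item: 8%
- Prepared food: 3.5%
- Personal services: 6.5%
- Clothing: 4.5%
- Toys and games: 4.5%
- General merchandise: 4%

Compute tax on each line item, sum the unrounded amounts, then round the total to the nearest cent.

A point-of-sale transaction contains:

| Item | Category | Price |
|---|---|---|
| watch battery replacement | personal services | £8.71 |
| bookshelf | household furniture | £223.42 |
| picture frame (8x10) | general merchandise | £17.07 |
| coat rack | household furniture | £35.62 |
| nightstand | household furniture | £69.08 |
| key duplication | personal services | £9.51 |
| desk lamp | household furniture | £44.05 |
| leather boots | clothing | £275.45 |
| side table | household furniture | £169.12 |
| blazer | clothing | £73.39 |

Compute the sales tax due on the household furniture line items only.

£35.12

Bookshelf £223.42: household furniture, £100.00 or more → 8% → £17.8736
Coat rack £35.62: household furniture, under £100.00 → 2.5% → £0.8905
Nightstand £69.08: household furniture, under £100.00 → 2.5% → £1.727
Desk lamp £44.05: household furniture, under £100.00 → 2.5% → £1.10125
Side table £169.12: household furniture, £100.00 or more → 8% → £13.5296
Tax on household furniture: unrounded sum = £35.12195 → £35.12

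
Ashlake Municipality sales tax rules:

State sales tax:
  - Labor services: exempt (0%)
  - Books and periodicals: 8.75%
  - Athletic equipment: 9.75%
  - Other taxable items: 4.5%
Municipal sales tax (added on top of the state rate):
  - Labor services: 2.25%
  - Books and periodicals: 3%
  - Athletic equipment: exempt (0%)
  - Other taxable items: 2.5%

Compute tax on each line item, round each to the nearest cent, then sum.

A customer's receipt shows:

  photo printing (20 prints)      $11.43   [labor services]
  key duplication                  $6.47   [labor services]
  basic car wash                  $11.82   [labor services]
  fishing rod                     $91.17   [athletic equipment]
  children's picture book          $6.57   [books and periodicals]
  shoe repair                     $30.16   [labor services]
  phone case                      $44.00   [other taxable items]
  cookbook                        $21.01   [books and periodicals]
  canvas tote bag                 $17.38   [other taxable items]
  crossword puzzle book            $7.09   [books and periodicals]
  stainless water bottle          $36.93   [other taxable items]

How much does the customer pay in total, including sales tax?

Photo printing (20 prints) $11.43: labor services → 0% + 2.25% municipal = 2.25% → $0.26
Key duplication $6.47: labor services → 0% + 2.25% municipal = 2.25% → $0.15
Basic car wash $11.82: labor services → 0% + 2.25% municipal = 2.25% → $0.27
Fishing rod $91.17: athletic equipment → 9.75% + 0% municipal = 9.75% → $8.89
Children's picture book $6.57: books and periodicals → 8.75% + 3% municipal = 11.75% → $0.77
Shoe repair $30.16: labor services → 0% + 2.25% municipal = 2.25% → $0.68
Phone case $44.00: other taxable items → 4.5% + 2.5% municipal = 7% → $3.08
Cookbook $21.01: books and periodicals → 8.75% + 3% municipal = 11.75% → $2.47
Canvas tote bag $17.38: other taxable items → 4.5% + 2.5% municipal = 7% → $1.22
Crossword puzzle book $7.09: books and periodicals → 8.75% + 3% municipal = 11.75% → $0.83
Stainless water bottle $36.93: other taxable items → 4.5% + 2.5% municipal = 7% → $2.59
Subtotal = $284.03; tax = $21.21; total due = $305.24

$305.24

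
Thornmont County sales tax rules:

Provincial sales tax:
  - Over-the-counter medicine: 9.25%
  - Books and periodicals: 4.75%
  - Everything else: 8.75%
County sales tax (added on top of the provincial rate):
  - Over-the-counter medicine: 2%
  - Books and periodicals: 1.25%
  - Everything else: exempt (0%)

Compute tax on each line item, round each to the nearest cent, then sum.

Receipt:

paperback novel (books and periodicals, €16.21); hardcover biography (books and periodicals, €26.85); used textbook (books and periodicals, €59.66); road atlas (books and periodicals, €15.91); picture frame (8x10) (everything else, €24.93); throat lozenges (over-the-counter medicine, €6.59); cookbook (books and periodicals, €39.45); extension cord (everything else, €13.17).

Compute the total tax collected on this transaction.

Paperback novel €16.21: books and periodicals → 4.75% + 1.25% county = 6% → €0.97
Hardcover biography €26.85: books and periodicals → 4.75% + 1.25% county = 6% → €1.61
Used textbook €59.66: books and periodicals → 4.75% + 1.25% county = 6% → €3.58
Road atlas €15.91: books and periodicals → 4.75% + 1.25% county = 6% → €0.95
Picture frame (8x10) €24.93: everything else → 8.75% + 0% county = 8.75% → €2.18
Throat lozenges €6.59: over-the-counter medicine → 9.25% + 2% county = 11.25% → €0.74
Cookbook €39.45: books and periodicals → 4.75% + 1.25% county = 6% → €2.37
Extension cord €13.17: everything else → 8.75% + 0% county = 8.75% → €1.15
Total tax = €0.97 + €1.61 + €3.58 + €0.95 + €2.18 + €0.74 + €2.37 + €1.15 = €13.55

€13.55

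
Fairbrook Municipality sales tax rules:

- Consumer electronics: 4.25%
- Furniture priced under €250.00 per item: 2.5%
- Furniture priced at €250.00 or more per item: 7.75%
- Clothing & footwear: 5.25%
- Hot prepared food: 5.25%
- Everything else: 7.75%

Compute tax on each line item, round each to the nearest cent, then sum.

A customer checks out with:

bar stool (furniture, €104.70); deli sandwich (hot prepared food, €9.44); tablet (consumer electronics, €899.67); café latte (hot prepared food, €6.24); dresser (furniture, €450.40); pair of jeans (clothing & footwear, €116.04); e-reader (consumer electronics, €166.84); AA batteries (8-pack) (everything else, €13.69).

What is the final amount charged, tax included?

€1857.86

Bar stool €104.70: furniture, under €250.00 → 2.5% → €2.62
Deli sandwich €9.44: hot prepared food → 5.25% → €0.50
Tablet €899.67: consumer electronics → 4.25% → €38.24
Café latte €6.24: hot prepared food → 5.25% → €0.33
Dresser €450.40: furniture, €250.00 or more → 7.75% → €34.91
Pair of jeans €116.04: clothing & footwear → 5.25% → €6.09
E-reader €166.84: consumer electronics → 4.25% → €7.09
AA batteries (8-pack) €13.69: everything else → 7.75% → €1.06
Subtotal = €1767.02; tax = €90.84; total due = €1857.86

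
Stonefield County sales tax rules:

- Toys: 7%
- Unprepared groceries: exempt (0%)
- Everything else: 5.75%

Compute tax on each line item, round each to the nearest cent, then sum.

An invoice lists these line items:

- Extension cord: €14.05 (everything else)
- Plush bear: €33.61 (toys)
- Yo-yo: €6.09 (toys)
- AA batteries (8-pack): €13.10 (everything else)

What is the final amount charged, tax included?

€71.19

Extension cord €14.05: everything else → 5.75% → €0.81
Plush bear €33.61: toys → 7% → €2.35
Yo-yo €6.09: toys → 7% → €0.43
AA batteries (8-pack) €13.10: everything else → 5.75% → €0.75
Subtotal = €66.85; tax = €4.34; total due = €71.19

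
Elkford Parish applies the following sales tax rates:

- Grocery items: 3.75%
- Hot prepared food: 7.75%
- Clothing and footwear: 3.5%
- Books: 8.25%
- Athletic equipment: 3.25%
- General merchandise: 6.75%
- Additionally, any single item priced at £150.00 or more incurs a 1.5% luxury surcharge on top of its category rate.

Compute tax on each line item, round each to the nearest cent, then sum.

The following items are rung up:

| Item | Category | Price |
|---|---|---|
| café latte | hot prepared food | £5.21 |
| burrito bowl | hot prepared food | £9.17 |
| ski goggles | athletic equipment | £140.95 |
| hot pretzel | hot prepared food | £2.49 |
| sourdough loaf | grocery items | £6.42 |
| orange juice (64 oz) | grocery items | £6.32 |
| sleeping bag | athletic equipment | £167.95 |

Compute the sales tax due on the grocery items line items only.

£0.48

Sourdough loaf £6.42: grocery items → 3.75% → £0.24
Orange juice (64 oz) £6.32: grocery items → 3.75% → £0.24
Tax on grocery items = £0.24 + £0.24 = £0.48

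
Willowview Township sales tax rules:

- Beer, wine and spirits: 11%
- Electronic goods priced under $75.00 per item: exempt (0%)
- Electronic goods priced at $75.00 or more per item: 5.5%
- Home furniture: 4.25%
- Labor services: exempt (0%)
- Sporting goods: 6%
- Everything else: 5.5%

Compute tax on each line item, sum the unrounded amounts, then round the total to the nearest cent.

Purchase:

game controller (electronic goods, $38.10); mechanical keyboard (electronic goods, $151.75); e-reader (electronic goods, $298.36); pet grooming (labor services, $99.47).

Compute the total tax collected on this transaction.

$24.76

Game controller $38.10: electronic goods, under $75.00 → 0% → $0.00
Mechanical keyboard $151.75: electronic goods, $75.00 or more → 5.5% → $8.34625
E-reader $298.36: electronic goods, $75.00 or more → 5.5% → $16.4098
Pet grooming $99.47: labor services → 0% → $0.00
Unrounded tax sum = $24.75605 → $24.76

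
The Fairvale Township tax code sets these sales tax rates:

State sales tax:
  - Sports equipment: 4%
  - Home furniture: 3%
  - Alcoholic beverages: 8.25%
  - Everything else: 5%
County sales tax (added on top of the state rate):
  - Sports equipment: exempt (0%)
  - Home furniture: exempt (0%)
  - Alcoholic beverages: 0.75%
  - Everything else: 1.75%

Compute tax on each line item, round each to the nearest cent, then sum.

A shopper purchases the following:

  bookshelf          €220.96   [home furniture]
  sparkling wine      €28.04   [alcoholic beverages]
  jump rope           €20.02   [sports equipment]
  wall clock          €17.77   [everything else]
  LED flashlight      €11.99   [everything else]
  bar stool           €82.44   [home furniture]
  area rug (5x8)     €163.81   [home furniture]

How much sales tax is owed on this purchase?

€19.34

Bookshelf €220.96: home furniture → 3% + 0% county = 3% → €6.63
Sparkling wine €28.04: alcoholic beverages → 8.25% + 0.75% county = 9% → €2.52
Jump rope €20.02: sports equipment → 4% + 0% county = 4% → €0.80
Wall clock €17.77: everything else → 5% + 1.75% county = 6.75% → €1.20
LED flashlight €11.99: everything else → 5% + 1.75% county = 6.75% → €0.81
Bar stool €82.44: home furniture → 3% + 0% county = 3% → €2.47
Area rug (5x8) €163.81: home furniture → 3% + 0% county = 3% → €4.91
Total tax = €6.63 + €2.52 + €0.80 + €1.20 + €0.81 + €2.47 + €4.91 = €19.34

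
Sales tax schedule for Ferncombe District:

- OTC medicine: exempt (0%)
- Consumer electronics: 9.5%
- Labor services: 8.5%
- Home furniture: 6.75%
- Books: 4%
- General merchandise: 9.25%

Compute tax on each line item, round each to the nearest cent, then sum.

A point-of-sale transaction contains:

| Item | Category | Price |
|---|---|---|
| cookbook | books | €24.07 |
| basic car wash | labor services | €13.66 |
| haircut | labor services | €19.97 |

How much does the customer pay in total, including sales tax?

€61.52

Cookbook €24.07: books → 4% → €0.96
Basic car wash €13.66: labor services → 8.5% → €1.16
Haircut €19.97: labor services → 8.5% → €1.70
Subtotal = €57.70; tax = €3.82; total due = €61.52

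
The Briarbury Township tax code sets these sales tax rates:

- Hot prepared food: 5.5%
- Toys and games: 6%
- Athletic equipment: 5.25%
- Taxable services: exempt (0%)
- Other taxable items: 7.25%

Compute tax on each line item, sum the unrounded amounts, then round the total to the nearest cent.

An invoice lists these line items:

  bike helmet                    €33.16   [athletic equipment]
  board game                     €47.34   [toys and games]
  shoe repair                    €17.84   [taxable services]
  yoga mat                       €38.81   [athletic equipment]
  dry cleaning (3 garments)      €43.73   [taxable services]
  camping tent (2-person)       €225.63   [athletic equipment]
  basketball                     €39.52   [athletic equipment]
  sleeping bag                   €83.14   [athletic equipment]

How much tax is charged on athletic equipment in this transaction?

€22.06

Bike helmet €33.16: athletic equipment → 5.25% → €1.7409
Yoga mat €38.81: athletic equipment → 5.25% → €2.037525
Camping tent (2-person) €225.63: athletic equipment → 5.25% → €11.845575
Basketball €39.52: athletic equipment → 5.25% → €2.0748
Sleeping bag €83.14: athletic equipment → 5.25% → €4.36485
Tax on athletic equipment: unrounded sum = €22.06365 → €22.06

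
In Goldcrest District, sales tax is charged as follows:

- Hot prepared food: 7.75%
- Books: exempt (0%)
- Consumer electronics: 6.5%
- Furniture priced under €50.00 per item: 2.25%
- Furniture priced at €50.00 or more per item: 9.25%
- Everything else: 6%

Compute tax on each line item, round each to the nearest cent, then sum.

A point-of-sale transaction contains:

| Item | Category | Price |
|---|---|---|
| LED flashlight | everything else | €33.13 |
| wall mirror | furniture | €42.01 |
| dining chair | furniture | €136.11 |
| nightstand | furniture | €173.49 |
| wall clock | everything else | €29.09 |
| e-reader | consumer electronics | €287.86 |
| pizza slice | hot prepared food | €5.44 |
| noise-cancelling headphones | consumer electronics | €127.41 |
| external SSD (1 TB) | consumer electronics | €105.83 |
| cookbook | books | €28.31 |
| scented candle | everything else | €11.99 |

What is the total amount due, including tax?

LED flashlight €33.13: everything else → 6% → €1.99
Wall mirror €42.01: furniture, under €50.00 → 2.25% → €0.95
Dining chair €136.11: furniture, €50.00 or more → 9.25% → €12.59
Nightstand €173.49: furniture, €50.00 or more → 9.25% → €16.05
Wall clock €29.09: everything else → 6% → €1.75
E-reader €287.86: consumer electronics → 6.5% → €18.71
Pizza slice €5.44: hot prepared food → 7.75% → €0.42
Noise-cancelling headphones €127.41: consumer electronics → 6.5% → €8.28
External SSD (1 TB) €105.83: consumer electronics → 6.5% → €6.88
Cookbook €28.31: books → 0% → €0.00
Scented candle €11.99: everything else → 6% → €0.72
Subtotal = €980.67; tax = €68.34; total due = €1049.01

€1049.01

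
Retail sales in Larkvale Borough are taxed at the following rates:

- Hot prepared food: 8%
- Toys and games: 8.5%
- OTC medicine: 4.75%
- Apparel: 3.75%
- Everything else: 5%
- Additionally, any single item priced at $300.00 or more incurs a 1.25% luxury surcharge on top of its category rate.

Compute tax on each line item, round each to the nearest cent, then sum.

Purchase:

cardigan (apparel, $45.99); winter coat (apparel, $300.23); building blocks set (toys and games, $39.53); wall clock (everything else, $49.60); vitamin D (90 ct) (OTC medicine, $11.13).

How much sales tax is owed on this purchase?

$23.10

Cardigan $45.99: apparel → 3.75% → $1.72
Winter coat $300.23: apparel → 3.75% + 1.25% surcharge = 5% → $15.01
Building blocks set $39.53: toys and games → 8.5% → $3.36
Wall clock $49.60: everything else → 5% → $2.48
Vitamin D (90 ct) $11.13: OTC medicine → 4.75% → $0.53
Total tax = $1.72 + $15.01 + $3.36 + $2.48 + $0.53 = $23.10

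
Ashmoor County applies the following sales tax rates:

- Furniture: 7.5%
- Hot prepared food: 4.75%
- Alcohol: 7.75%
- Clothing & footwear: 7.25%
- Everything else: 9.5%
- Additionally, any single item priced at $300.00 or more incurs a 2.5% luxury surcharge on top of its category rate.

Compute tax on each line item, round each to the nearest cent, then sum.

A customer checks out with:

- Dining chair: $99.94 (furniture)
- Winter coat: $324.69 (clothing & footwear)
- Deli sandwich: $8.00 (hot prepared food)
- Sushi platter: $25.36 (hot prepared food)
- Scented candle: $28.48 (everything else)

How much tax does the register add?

$43.45

Dining chair $99.94: furniture → 7.5% → $7.50
Winter coat $324.69: clothing & footwear → 7.25% + 2.5% surcharge = 9.75% → $31.66
Deli sandwich $8.00: hot prepared food → 4.75% → $0.38
Sushi platter $25.36: hot prepared food → 4.75% → $1.20
Scented candle $28.48: everything else → 9.5% → $2.71
Total tax = $7.50 + $31.66 + $0.38 + $1.20 + $2.71 = $43.45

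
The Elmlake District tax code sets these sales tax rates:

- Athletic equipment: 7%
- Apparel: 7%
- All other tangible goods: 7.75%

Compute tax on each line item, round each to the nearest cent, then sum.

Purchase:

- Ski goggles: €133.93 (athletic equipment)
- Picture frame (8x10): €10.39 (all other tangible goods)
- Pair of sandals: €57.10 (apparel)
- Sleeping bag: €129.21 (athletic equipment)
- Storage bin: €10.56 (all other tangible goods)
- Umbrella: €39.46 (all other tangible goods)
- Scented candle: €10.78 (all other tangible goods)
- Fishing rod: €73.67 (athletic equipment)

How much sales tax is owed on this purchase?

Ski goggles €133.93: athletic equipment → 7% → €9.38
Picture frame (8x10) €10.39: all other tangible goods → 7.75% → €0.81
Pair of sandals €57.10: apparel → 7% → €4.00
Sleeping bag €129.21: athletic equipment → 7% → €9.04
Storage bin €10.56: all other tangible goods → 7.75% → €0.82
Umbrella €39.46: all other tangible goods → 7.75% → €3.06
Scented candle €10.78: all other tangible goods → 7.75% → €0.84
Fishing rod €73.67: athletic equipment → 7% → €5.16
Total tax = €9.38 + €0.81 + €4.00 + €9.04 + €0.82 + €3.06 + €0.84 + €5.16 = €33.11

€33.11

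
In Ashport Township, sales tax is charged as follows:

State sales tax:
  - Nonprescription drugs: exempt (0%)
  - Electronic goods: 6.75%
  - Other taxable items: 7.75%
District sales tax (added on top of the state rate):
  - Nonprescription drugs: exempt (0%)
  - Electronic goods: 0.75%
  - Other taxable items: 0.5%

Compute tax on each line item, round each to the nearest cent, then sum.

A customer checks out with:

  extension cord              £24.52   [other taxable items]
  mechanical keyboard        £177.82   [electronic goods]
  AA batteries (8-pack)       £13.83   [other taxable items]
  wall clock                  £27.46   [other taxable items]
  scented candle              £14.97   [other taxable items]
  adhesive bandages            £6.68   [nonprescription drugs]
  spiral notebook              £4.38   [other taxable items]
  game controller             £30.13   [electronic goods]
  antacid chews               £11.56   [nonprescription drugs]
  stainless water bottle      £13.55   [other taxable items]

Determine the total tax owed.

Extension cord £24.52: other taxable items → 7.75% + 0.5% district = 8.25% → £2.02
Mechanical keyboard £177.82: electronic goods → 6.75% + 0.75% district = 7.5% → £13.34
AA batteries (8-pack) £13.83: other taxable items → 7.75% + 0.5% district = 8.25% → £1.14
Wall clock £27.46: other taxable items → 7.75% + 0.5% district = 8.25% → £2.27
Scented candle £14.97: other taxable items → 7.75% + 0.5% district = 8.25% → £1.24
Adhesive bandages £6.68: nonprescription drugs → 0% + 0% district = 0% → £0.00
Spiral notebook £4.38: other taxable items → 7.75% + 0.5% district = 8.25% → £0.36
Game controller £30.13: electronic goods → 6.75% + 0.75% district = 7.5% → £2.26
Antacid chews £11.56: nonprescription drugs → 0% + 0% district = 0% → £0.00
Stainless water bottle £13.55: other taxable items → 7.75% + 0.5% district = 8.25% → £1.12
Total tax = £2.02 + £13.34 + £1.14 + £2.27 + £1.24 + £0.36 + £2.26 + £1.12 = £23.75

£23.75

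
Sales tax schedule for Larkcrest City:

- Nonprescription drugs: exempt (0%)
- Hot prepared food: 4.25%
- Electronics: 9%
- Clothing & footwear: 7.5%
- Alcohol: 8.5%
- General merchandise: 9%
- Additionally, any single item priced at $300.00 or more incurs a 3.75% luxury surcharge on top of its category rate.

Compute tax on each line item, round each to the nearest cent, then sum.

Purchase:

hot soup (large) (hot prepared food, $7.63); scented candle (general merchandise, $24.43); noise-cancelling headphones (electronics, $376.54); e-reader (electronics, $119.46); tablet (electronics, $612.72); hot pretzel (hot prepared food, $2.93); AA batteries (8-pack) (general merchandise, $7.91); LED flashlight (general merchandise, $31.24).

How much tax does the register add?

Hot soup (large) $7.63: hot prepared food → 4.25% → $0.32
Scented candle $24.43: general merchandise → 9% → $2.20
Noise-cancelling headphones $376.54: electronics → 9% + 3.75% surcharge = 12.75% → $48.01
E-reader $119.46: electronics → 9% → $10.75
Tablet $612.72: electronics → 9% + 3.75% surcharge = 12.75% → $78.12
Hot pretzel $2.93: hot prepared food → 4.25% → $0.12
AA batteries (8-pack) $7.91: general merchandise → 9% → $0.71
LED flashlight $31.24: general merchandise → 9% → $2.81
Total tax = $0.32 + $2.20 + $48.01 + $10.75 + $78.12 + $0.12 + $0.71 + $2.81 = $143.04

$143.04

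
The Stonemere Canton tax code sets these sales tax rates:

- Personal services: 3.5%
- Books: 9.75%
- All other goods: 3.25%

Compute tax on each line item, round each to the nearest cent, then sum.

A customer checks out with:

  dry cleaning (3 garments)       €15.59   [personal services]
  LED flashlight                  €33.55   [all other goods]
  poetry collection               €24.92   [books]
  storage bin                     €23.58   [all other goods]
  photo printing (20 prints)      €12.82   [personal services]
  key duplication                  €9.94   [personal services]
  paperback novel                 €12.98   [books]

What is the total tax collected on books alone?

€3.70

Poetry collection €24.92: books → 9.75% → €2.43
Paperback novel €12.98: books → 9.75% → €1.27
Tax on books = €2.43 + €1.27 = €3.70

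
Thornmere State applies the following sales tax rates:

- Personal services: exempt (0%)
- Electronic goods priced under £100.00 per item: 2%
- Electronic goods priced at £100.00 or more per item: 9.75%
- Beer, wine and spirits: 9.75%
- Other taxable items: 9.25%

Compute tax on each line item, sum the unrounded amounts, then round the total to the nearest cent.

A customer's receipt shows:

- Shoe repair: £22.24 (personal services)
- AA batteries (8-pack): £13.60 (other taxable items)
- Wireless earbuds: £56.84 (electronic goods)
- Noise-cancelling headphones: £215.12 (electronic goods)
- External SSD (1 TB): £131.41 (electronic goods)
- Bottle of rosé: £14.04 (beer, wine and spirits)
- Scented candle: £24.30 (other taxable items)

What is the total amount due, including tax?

Shoe repair £22.24: personal services → 0% → £0.00
AA batteries (8-pack) £13.60: other taxable items → 9.25% → £1.258
Wireless earbuds £56.84: electronic goods, under £100.00 → 2% → £1.1368
Noise-cancelling headphones £215.12: electronic goods, £100.00 or more → 9.75% → £20.9742
External SSD (1 TB) £131.41: electronic goods, £100.00 or more → 9.75% → £12.812475
Bottle of rosé £14.04: beer, wine and spirits → 9.75% → £1.3689
Scented candle £24.30: other taxable items → 9.25% → £2.24775
Subtotal = £477.55; unrounded tax = £39.798125 → £39.80; total due = £517.35

£517.35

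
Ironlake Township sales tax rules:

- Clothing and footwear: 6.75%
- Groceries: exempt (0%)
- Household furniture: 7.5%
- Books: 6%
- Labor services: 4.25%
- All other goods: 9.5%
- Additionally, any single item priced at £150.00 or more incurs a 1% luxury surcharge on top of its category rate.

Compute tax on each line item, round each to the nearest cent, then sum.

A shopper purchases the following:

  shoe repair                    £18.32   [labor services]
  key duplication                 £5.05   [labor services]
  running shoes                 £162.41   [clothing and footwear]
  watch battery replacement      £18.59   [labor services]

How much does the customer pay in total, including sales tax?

£218.74

Shoe repair £18.32: labor services → 4.25% → £0.78
Key duplication £5.05: labor services → 4.25% → £0.21
Running shoes £162.41: clothing and footwear → 6.75% + 1% surcharge = 7.75% → £12.59
Watch battery replacement £18.59: labor services → 4.25% → £0.79
Subtotal = £204.37; tax = £14.37; total due = £218.74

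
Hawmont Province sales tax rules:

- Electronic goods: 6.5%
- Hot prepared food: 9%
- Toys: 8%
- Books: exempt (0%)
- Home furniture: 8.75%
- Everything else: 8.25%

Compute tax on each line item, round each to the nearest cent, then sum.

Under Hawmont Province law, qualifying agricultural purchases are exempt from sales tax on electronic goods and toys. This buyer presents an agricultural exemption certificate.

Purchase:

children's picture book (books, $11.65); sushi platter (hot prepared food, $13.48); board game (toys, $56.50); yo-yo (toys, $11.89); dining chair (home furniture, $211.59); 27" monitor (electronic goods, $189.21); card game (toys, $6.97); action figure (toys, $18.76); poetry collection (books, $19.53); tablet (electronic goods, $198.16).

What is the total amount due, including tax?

$757.46

Children's picture book $11.65: books → 0% → $0.00
Sushi platter $13.48: hot prepared food → 9% → $1.21
Board game $56.50: toys, buyer-exempt → 0% → $0.00
Yo-yo $11.89: toys, buyer-exempt → 0% → $0.00
Dining chair $211.59: home furniture → 8.75% → $18.51
27" monitor $189.21: electronic goods, buyer-exempt → 0% → $0.00
Card game $6.97: toys, buyer-exempt → 0% → $0.00
Action figure $18.76: toys, buyer-exempt → 0% → $0.00
Poetry collection $19.53: books → 0% → $0.00
Tablet $198.16: electronic goods, buyer-exempt → 0% → $0.00
Subtotal = $737.74; tax = $19.72; total due = $757.46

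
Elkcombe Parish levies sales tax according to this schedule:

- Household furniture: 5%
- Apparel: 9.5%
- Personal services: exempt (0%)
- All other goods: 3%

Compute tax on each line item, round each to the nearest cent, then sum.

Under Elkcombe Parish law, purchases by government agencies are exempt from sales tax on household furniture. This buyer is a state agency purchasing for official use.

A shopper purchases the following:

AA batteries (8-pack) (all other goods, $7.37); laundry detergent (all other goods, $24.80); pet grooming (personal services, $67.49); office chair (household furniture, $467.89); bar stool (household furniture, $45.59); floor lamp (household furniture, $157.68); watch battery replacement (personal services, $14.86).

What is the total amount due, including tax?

AA batteries (8-pack) $7.37: all other goods → 3% → $0.22
Laundry detergent $24.80: all other goods → 3% → $0.74
Pet grooming $67.49: personal services → 0% → $0.00
Office chair $467.89: household furniture, buyer-exempt → 0% → $0.00
Bar stool $45.59: household furniture, buyer-exempt → 0% → $0.00
Floor lamp $157.68: household furniture, buyer-exempt → 0% → $0.00
Watch battery replacement $14.86: personal services → 0% → $0.00
Subtotal = $785.68; tax = $0.96; total due = $786.64

$786.64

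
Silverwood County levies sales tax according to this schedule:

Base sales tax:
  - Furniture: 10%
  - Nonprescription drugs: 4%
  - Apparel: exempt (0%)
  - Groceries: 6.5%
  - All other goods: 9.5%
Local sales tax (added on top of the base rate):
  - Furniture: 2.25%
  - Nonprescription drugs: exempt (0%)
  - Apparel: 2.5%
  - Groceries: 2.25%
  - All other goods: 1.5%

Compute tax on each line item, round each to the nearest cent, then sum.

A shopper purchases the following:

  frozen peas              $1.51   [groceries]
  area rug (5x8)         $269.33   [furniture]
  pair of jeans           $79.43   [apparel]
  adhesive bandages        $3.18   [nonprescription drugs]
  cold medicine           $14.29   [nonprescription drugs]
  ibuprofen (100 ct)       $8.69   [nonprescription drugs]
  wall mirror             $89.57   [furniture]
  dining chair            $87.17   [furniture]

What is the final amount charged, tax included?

$610.98

Frozen peas $1.51: groceries → 6.5% + 2.25% local = 8.75% → $0.13
Area rug (5x8) $269.33: furniture → 10% + 2.25% local = 12.25% → $32.99
Pair of jeans $79.43: apparel → 0% + 2.5% local = 2.5% → $1.99
Adhesive bandages $3.18: nonprescription drugs → 4% + 0% local = 4% → $0.13
Cold medicine $14.29: nonprescription drugs → 4% + 0% local = 4% → $0.57
Ibuprofen (100 ct) $8.69: nonprescription drugs → 4% + 0% local = 4% → $0.35
Wall mirror $89.57: furniture → 10% + 2.25% local = 12.25% → $10.97
Dining chair $87.17: furniture → 10% + 2.25% local = 12.25% → $10.68
Subtotal = $553.17; tax = $57.81; total due = $610.98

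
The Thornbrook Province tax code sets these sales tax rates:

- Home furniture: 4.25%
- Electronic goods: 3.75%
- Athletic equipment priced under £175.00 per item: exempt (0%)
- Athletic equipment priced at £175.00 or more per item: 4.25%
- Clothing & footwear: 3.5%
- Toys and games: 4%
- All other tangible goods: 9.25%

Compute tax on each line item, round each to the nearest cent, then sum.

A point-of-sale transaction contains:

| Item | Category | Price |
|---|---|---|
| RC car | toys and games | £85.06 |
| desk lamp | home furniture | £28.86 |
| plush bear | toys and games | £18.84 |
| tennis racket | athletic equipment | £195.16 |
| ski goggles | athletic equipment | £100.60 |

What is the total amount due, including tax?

RC car £85.06: toys and games → 4% → £3.40
Desk lamp £28.86: home furniture → 4.25% → £1.23
Plush bear £18.84: toys and games → 4% → £0.75
Tennis racket £195.16: athletic equipment, £175.00 or more → 4.25% → £8.29
Ski goggles £100.60: athletic equipment, under £175.00 → 0% → £0.00
Subtotal = £428.52; tax = £13.67; total due = £442.19

£442.19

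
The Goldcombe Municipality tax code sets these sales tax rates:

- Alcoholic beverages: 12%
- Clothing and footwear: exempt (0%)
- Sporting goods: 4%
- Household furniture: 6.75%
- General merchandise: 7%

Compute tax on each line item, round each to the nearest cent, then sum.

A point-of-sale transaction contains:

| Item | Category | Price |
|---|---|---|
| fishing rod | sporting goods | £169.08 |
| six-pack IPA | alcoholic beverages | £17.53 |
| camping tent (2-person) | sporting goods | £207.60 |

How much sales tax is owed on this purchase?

Fishing rod £169.08: sporting goods → 4% → £6.76
Six-pack IPA £17.53: alcoholic beverages → 12% → £2.10
Camping tent (2-person) £207.60: sporting goods → 4% → £8.30
Total tax = £6.76 + £2.10 + £8.30 = £17.16

£17.16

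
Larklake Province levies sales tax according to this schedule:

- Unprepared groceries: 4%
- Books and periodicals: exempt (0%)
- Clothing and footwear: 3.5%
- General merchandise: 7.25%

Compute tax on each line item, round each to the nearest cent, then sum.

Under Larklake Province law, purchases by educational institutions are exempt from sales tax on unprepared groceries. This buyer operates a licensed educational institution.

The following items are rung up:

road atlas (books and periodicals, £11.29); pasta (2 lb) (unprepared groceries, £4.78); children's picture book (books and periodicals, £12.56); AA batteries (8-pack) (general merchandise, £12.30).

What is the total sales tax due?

Road atlas £11.29: books and periodicals → 0% → £0.00
Pasta (2 lb) £4.78: unprepared groceries, buyer-exempt → 0% → £0.00
Children's picture book £12.56: books and periodicals → 0% → £0.00
AA batteries (8-pack) £12.30: general merchandise → 7.25% → £0.89
Total tax = £0.89

£0.89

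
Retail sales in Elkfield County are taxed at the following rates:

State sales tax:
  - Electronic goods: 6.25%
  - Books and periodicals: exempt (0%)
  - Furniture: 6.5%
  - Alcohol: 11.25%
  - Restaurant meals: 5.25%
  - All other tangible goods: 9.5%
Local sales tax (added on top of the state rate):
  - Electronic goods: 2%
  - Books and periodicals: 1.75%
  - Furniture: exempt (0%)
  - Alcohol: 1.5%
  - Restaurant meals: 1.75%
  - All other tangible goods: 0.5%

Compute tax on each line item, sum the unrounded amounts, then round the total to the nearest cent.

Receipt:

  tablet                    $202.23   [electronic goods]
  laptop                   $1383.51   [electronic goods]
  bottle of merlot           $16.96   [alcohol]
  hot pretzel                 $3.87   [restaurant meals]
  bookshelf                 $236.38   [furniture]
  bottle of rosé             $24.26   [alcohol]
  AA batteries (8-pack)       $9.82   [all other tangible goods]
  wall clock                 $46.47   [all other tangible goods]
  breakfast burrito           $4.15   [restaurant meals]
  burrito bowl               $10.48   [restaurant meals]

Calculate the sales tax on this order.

$158.37

Tablet $202.23: electronic goods → 6.25% + 2% local = 8.25% → $16.683975
Laptop $1383.51: electronic goods → 6.25% + 2% local = 8.25% → $114.139575
Bottle of merlot $16.96: alcohol → 11.25% + 1.5% local = 12.75% → $2.1624
Hot pretzel $3.87: restaurant meals → 5.25% + 1.75% local = 7% → $0.2709
Bookshelf $236.38: furniture → 6.5% + 0% local = 6.5% → $15.3647
Bottle of rosé $24.26: alcohol → 11.25% + 1.5% local = 12.75% → $3.09315
AA batteries (8-pack) $9.82: all other tangible goods → 9.5% + 0.5% local = 10% → $0.982
Wall clock $46.47: all other tangible goods → 9.5% + 0.5% local = 10% → $4.647
Breakfast burrito $4.15: restaurant meals → 5.25% + 1.75% local = 7% → $0.2905
Burrito bowl $10.48: restaurant meals → 5.25% + 1.75% local = 7% → $0.7336
Unrounded tax sum = $158.3678 → $158.37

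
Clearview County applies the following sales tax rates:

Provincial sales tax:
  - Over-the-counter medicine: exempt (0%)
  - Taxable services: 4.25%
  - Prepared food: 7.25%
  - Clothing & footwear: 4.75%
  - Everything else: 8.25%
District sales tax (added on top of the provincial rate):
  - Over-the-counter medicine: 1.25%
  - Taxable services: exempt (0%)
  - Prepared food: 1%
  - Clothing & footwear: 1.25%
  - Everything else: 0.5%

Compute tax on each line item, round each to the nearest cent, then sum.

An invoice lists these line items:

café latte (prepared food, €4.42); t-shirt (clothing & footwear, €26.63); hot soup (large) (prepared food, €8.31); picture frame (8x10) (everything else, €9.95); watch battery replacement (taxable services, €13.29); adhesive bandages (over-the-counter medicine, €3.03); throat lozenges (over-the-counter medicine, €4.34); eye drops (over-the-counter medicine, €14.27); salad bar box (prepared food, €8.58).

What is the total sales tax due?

€5.06

Café latte €4.42: prepared food → 7.25% + 1% district = 8.25% → €0.36
T-shirt €26.63: clothing & footwear → 4.75% + 1.25% district = 6% → €1.60
Hot soup (large) €8.31: prepared food → 7.25% + 1% district = 8.25% → €0.69
Picture frame (8x10) €9.95: everything else → 8.25% + 0.5% district = 8.75% → €0.87
Watch battery replacement €13.29: taxable services → 4.25% + 0% district = 4.25% → €0.56
Adhesive bandages €3.03: over-the-counter medicine → 0% + 1.25% district = 1.25% → €0.04
Throat lozenges €4.34: over-the-counter medicine → 0% + 1.25% district = 1.25% → €0.05
Eye drops €14.27: over-the-counter medicine → 0% + 1.25% district = 1.25% → €0.18
Salad bar box €8.58: prepared food → 7.25% + 1% district = 8.25% → €0.71
Total tax = €0.36 + €1.60 + €0.69 + €0.87 + €0.56 + €0.04 + €0.05 + €0.18 + €0.71 = €5.06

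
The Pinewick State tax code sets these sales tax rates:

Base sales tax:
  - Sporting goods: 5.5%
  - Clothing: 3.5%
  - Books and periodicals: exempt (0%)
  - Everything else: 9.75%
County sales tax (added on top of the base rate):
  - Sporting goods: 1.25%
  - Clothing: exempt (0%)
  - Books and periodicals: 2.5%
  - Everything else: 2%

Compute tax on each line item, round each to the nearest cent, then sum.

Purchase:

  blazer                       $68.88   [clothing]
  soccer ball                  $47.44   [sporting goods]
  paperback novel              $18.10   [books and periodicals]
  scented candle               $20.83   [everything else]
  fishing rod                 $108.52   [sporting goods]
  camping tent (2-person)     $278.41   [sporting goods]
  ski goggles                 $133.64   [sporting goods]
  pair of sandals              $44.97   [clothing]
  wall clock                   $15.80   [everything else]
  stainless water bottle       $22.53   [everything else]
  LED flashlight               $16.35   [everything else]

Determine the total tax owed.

$51.65

Blazer $68.88: clothing → 3.5% + 0% county = 3.5% → $2.41
Soccer ball $47.44: sporting goods → 5.5% + 1.25% county = 6.75% → $3.20
Paperback novel $18.10: books and periodicals → 0% + 2.5% county = 2.5% → $0.45
Scented candle $20.83: everything else → 9.75% + 2% county = 11.75% → $2.45
Fishing rod $108.52: sporting goods → 5.5% + 1.25% county = 6.75% → $7.33
Camping tent (2-person) $278.41: sporting goods → 5.5% + 1.25% county = 6.75% → $18.79
Ski goggles $133.64: sporting goods → 5.5% + 1.25% county = 6.75% → $9.02
Pair of sandals $44.97: clothing → 3.5% + 0% county = 3.5% → $1.57
Wall clock $15.80: everything else → 9.75% + 2% county = 11.75% → $1.86
Stainless water bottle $22.53: everything else → 9.75% + 2% county = 11.75% → $2.65
LED flashlight $16.35: everything else → 9.75% + 2% county = 11.75% → $1.92
Total tax = $2.41 + $3.20 + $0.45 + $2.45 + $7.33 + $18.79 + $9.02 + $1.57 + $1.86 + $2.65 + $1.92 = $51.65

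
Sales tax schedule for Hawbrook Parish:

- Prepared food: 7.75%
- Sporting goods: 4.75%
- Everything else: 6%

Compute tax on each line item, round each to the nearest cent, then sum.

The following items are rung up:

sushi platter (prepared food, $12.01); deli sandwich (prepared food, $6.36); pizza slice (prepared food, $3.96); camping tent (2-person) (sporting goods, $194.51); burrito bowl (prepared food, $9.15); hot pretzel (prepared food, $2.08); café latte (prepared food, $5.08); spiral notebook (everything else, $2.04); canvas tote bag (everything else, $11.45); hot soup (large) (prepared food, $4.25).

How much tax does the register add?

$13.37

Sushi platter $12.01: prepared food → 7.75% → $0.93
Deli sandwich $6.36: prepared food → 7.75% → $0.49
Pizza slice $3.96: prepared food → 7.75% → $0.31
Camping tent (2-person) $194.51: sporting goods → 4.75% → $9.24
Burrito bowl $9.15: prepared food → 7.75% → $0.71
Hot pretzel $2.08: prepared food → 7.75% → $0.16
Café latte $5.08: prepared food → 7.75% → $0.39
Spiral notebook $2.04: everything else → 6% → $0.12
Canvas tote bag $11.45: everything else → 6% → $0.69
Hot soup (large) $4.25: prepared food → 7.75% → $0.33
Total tax = $0.93 + $0.49 + $0.31 + $9.24 + $0.71 + $0.16 + $0.39 + $0.12 + $0.69 + $0.33 = $13.37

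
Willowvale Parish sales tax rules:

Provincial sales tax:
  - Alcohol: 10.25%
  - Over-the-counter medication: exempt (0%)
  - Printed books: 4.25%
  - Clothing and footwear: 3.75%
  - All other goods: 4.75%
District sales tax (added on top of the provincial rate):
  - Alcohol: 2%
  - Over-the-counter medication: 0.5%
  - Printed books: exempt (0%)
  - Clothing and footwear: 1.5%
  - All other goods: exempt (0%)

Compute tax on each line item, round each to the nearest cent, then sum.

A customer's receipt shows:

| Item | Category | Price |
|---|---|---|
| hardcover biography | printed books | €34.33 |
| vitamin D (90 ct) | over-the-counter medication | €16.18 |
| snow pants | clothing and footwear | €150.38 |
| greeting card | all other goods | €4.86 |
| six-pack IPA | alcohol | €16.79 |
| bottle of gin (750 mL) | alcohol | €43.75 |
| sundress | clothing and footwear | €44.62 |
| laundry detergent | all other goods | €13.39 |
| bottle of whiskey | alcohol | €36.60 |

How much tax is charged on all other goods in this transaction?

Greeting card €4.86: all other goods → 4.75% + 0% district = 4.75% → €0.23
Laundry detergent €13.39: all other goods → 4.75% + 0% district = 4.75% → €0.64
Tax on all other goods = €0.23 + €0.64 = €0.87

€0.87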